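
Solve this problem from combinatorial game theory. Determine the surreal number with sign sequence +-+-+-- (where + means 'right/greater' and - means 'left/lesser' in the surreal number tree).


Sign expansion: +-+-+--
Rule: track bounds (lo, hi), initially (-inf, +inf). On '+', the current value becomes lo and we move to the simplest number in (value, hi): value + 1 if hi = +inf, otherwise the midpoint (value + hi)/2. On '-', the current value becomes hi and we move to value - 1 if lo = -inf, otherwise the midpoint (lo + value)/2.
Start at 0.
Step 1: sign = +, move right. Bounds: (0, +inf). Value = 1
Step 2: sign = -, move left. Bounds: (0, 1). Value = 1/2
Step 3: sign = +, move right. Bounds: (1/2, 1). Value = 3/4
Step 4: sign = -, move left. Bounds: (1/2, 3/4). Value = 5/8
Step 5: sign = +, move right. Bounds: (5/8, 3/4). Value = 11/16
Step 6: sign = -, move left. Bounds: (5/8, 11/16). Value = 21/32
Step 7: sign = -, move left. Bounds: (5/8, 21/32). Value = 41/64
The surreal number with sign expansion +-+-+-- is 41/64.

41/64


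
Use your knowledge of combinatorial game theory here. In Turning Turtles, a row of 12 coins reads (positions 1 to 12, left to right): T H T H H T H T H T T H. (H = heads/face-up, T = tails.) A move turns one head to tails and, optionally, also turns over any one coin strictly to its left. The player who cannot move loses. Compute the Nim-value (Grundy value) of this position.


Coins: T H T H H T H T H T T H
Key fact: a single head at position k behaves exactly like a Nim heap of size k (turning it to T and optionally flipping a coin at j < k corresponds to moving the heap from k to j, or to 0), and heads combine as a disjunctive sum (two heads at the same place would cancel, matching j XOR j = 0). So the Nim-value is the XOR of the 1-indexed positions of the heads.
Face-up positions (1-indexed): [2, 4, 5, 7, 9, 12]
XOR 0 with 2: 0 XOR 2 = 2
XOR 2 with 4: 2 XOR 4 = 6
XOR 6 with 5: 6 XOR 5 = 3
XOR 3 with 7: 3 XOR 7 = 4
XOR 4 with 9: 4 XOR 9 = 13
XOR 13 with 12: 13 XOR 12 = 1
Nim-value = 1

1


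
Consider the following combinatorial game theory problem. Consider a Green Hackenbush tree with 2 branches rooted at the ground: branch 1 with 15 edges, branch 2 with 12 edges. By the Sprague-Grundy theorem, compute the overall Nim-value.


The tree has 2 branches from the ground vertex.
In Green Hackenbush, the Nim-value of a simple path of length k is k.
Branch 1: length 15, Nim-value = 15
Branch 2: length 12, Nim-value = 12
Total Nim-value = XOR of all branch values:
0 XOR 15 = 15
15 XOR 12 = 3
Nim-value of the tree = 3

3


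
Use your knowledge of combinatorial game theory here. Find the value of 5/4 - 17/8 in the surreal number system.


x = 5/4, y = 17/8
Converting to common denominator: 8
x = 10/8, y = 17/8
x - y = 5/4 - 17/8 = -7/8

-7/8


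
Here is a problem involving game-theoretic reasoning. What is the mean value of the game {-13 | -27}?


Game = {-13 | -27}, a switch {a | b} with numbers a > b.
Its thermograph has left wall a - t and right wall b + t, which meet at t = (a - b)/2, where both equal (a + b)/2. So the mast (mean value) is at (a + b)/2.
Mean = (-13 + (-27))/2 = -40/2 = -20

-20


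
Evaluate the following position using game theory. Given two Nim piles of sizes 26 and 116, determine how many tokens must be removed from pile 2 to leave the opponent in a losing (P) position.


Piles: 26 and 116
Current XOR: 26 XOR 116 = 110 (non-zero, so this is an N-position).
To make the XOR zero, we need to find a move that balances the piles.
For pile 2 (size 116): target = 116 XOR 110 = 26
We reduce pile 2 from 116 to 26.
Tokens removed: 116 - 26 = 90
Verification: 26 XOR 26 = 0

90


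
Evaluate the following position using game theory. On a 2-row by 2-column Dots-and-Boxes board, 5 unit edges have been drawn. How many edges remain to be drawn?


Grid: 2 x 2 boxes, i.e. 3 rows and 3 columns of dots.
Horizontal edges: (rows + 1) * cols = 3 * 2 = 6
Vertical edges: rows * (cols + 1) = 2 * 3 = 6
Total edges: 6 + 6 = 12
Edges drawn: 5
Remaining: 12 - 5 = 7

7


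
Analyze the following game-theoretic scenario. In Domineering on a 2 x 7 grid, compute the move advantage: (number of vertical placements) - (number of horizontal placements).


Board is 2 x 7 (rows x cols).
Left (vertical) placements: (rows-1) * cols = 1 * 7 = 7
Right (horizontal) placements: rows * (cols-1) = 2 * 6 = 12
Advantage = Left - Right = 7 - 12 = -5

-5


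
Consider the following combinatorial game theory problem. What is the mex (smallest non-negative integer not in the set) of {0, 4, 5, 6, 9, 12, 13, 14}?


Set = {0, 4, 5, 6, 9, 12, 13, 14}
0 is in the set.
1 is NOT in the set. This is the mex.
mex = 1

1


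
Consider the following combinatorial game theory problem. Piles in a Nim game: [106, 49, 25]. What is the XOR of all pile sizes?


We need the XOR (exclusive or) of all pile sizes.
After XOR-ing pile 1 (size 106): 0 XOR 106 = 106
After XOR-ing pile 2 (size 49): 106 XOR 49 = 91
After XOR-ing pile 3 (size 25): 91 XOR 25 = 66
The Nim-value of this position is 66.

66


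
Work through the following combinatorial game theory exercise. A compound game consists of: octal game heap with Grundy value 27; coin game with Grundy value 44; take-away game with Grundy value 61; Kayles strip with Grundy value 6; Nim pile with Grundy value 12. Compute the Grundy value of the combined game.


By the Sprague-Grundy theorem, the Grundy value of a sum of games is the XOR of individual Grundy values.
octal game heap: Grundy value = 27. Running XOR: 0 XOR 27 = 27
coin game: Grundy value = 44. Running XOR: 27 XOR 44 = 55
take-away game: Grundy value = 61. Running XOR: 55 XOR 61 = 10
Kayles strip: Grundy value = 6. Running XOR: 10 XOR 6 = 12
Nim pile: Grundy value = 12. Running XOR: 12 XOR 12 = 0
The combined Grundy value is 0.

0


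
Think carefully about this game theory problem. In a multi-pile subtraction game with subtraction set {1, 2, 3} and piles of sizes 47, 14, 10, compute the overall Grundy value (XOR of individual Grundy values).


Subtraction set: {1, 2, 3}
For this subtraction set, G(n) = n mod 4 (period = max + 1 = 4).
Pile 1 (size 47): G(47) = 47 mod 4 = 3
Pile 2 (size 14): G(14) = 14 mod 4 = 2
Pile 3 (size 10): G(10) = 10 mod 4 = 2
Total Grundy value = XOR of all: 3 XOR 2 XOR 2 = 3

3


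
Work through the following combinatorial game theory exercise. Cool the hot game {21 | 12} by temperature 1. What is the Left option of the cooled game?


Original game: {21 | 12} (a switch {a | b} with a > b).
Cooling by t (for t below the temperature (a - b)/2 = 9/2) taxes each move by t: {a | b} cooled by t is {a - t | b + t}.
Cooling amount: t = 1
Cooled Left option: 21 - 1 = 20
Cooled Right option: 12 + 1 = 13
Cooled game: {20 | 13}
Left option = 20

20


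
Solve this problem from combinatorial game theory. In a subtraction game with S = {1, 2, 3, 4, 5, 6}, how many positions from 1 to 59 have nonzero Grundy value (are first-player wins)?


Subtraction set S = {1, 2, 3, 4, 5, 6}, so G(n) = n mod 7.
G(n) = 0 when n is a multiple of 7.
Multiples of 7 in [1, 59]: 8
N-positions (nonzero Grundy) = 59 - 8 = 51

51


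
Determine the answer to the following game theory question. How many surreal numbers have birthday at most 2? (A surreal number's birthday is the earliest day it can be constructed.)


Day 0: {|} = 0 is born. Count = 1.
Day n: the number of surreal numbers born by day n is 2^(n+1) - 1.
By day 0: 2^1 - 1 = 1
By day 1: 2^2 - 1 = 3
By day 2: 2^3 - 1 = 7
By day 2: 7 surreal numbers.

7


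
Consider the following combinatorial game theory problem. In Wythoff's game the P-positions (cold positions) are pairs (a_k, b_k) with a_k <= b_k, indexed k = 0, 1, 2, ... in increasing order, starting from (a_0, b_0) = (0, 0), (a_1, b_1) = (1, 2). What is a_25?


By Wythoff's theorem, a_k = floor(k * phi) and b_k = floor(k * phi^2) = a_k + k, where phi = (1 + sqrt(5))/2 is the golden ratio.
phi = (1 + sqrt(5))/2 = 1.618034
k = 25
k * phi = 25 * 1.618034 = 40.450850
a_25 = floor(k * phi) = 40

40


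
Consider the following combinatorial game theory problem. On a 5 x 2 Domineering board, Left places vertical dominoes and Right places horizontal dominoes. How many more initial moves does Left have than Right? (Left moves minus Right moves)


Board is 5 x 2 (rows x cols).
Left (vertical) placements: (rows-1) * cols = 4 * 2 = 8
Right (horizontal) placements: rows * (cols-1) = 5 * 1 = 5
Advantage = Left - Right = 8 - 5 = 3

3


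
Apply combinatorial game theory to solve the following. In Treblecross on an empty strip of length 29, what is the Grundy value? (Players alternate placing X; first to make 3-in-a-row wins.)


Treblecross: place X on empty cells; 3-in-a-row wins.
Playing within two cells of an existing X lets the opponent win at once, so sensible play treats the cells i-2..i+2 around each X as dead. The player left with no safe cell loses, so this is a normal-play take-away game on strips of safe cells.
Placing X at cell i (0-indexed) of a strip of k safe cells leaves independent strips of sizes max(0, i-2) and max(0, k-i-3). Hence G(k) = mex{ G(max(0,i-2)) XOR G(max(0,k-i-3)) : 0 <= i < k }, with G(0) = 0.
G(1): splits (0,0):0^0=0 -> mex({0}) = 1
G(2): splits (0,0):0^0=0 -> mex({0}) = 1
G(3): splits (0,0):0^0=0 -> mex({0}) = 1
G(4): splits (0,1):0^1=1 (0,0):0^0=0 -> mex({0, 1}) = 2
G(5): splits (0,2):0^1=1 (0,1):0^1=1 (0,0):0^0=0 -> mex({0, 1}) = 2
G(6) = mex({1}) = 0
G(7) = mex({0, 1, 2}) = 3
G(8) = mex({0, 1, 2}) = 3
G(9) = mex({0, 2}) = 1
G(10) = mex({0, 2, 3}) = 1
G(11) = mex({0, 3}) = 1
G(12) = mex({1, 3}) = 0
G(13) = mex({0, 1, 2, 3}) = 4
G(14) = mex({0, 1, 2}) = 3
G(15) = mex({0, 1, 2}) = 3
G(16) = mex({0, 1, 2, 4}) = 3
G(17) = mex({0, 1, 3, 4}) = 2
G(18) = mex({0, 1, 3, 4}) = 2
G(19) = mex({0, 1, 3, 5}) = 2
G(20) = mex({0, 1, 2, 3, 5}) = 4
G(21) = mex({0, 1, 2, 3, 5}) = 4
G(22) = mex({1, 2, 6}) = 0
G(23) = mex({0, 1, 2, 3, 4, 6}) = 5
G(24) = mex({0, 1, 2, 3, 4}) = 5
G(25) = mex({0, 1, 3, 4, 7}) = 2
G(26) = mex({0, 1, 3, 4, 5, 7}) = 2
G(27) = mex({0, 1, 3, 5}) = 2
G(28) = mex({0, 1, 2, 5}) = 3
G(29) = mex({0, 1, 2, 4, 5, 6}) = 3
Therefore G(29) = 3.

3


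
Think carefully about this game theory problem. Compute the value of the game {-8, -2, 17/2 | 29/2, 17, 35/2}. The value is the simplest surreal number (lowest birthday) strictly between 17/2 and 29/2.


Left options: {-8, -2, 17/2}, max = 17/2
Right options: {29/2, 17, 35/2}, min = 29/2
All options are numbers and max(Left) < min(Right), so by the simplicity theorem the value is the simplest (earliest-born) number strictly between 17/2 and 29/2.
Integers 9 through 14 all lie strictly between 17/2 and 29/2.
Among integers, the simplest (lowest birthday = smallest |n|; 0 is born on day 0, +-n on day n) is 9.
No non-integer in the interval can be simpler: if x is a non-integer in the interval, then floor(x) or ceil(x) also lies in the interval (the interval contains an integer), and both are proper prefixes of x's sign expansion, i.e. born earlier. So the game value is 9.
Game value = 9

9


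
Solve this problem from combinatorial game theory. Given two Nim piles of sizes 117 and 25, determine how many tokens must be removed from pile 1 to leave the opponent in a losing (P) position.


Piles: 117 and 25
Current XOR: 117 XOR 25 = 108 (non-zero, so this is an N-position).
To make the XOR zero, we need to find a move that balances the piles.
For pile 1 (size 117): target = 117 XOR 108 = 25
We reduce pile 1 from 117 to 25.
Tokens removed: 117 - 25 = 92
Verification: 25 XOR 25 = 0

92


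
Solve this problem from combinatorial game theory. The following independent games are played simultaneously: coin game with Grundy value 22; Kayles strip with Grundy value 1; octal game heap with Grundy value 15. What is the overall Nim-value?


By the Sprague-Grundy theorem, the Grundy value of a sum of games is the XOR of individual Grundy values.
coin game: Grundy value = 22. Running XOR: 0 XOR 22 = 22
Kayles strip: Grundy value = 1. Running XOR: 22 XOR 1 = 23
octal game heap: Grundy value = 15. Running XOR: 23 XOR 15 = 24
The combined Grundy value is 24.

24


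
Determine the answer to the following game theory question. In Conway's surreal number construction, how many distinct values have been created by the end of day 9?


Day 0: {|} = 0 is born. Count = 1.
Day n: the number of surreal numbers born by day n is 2^(n+1) - 1.
By day 0: 2^1 - 1 = 1
By day 1: 2^2 - 1 = 3
By day 2: 2^3 - 1 = 7
By day 3: 2^4 - 1 = 15
By day 4: 2^5 - 1 = 31
By day 5: 2^6 - 1 = 63
By day 6: 2^7 - 1 = 127
By day 7: 2^8 - 1 = 255
By day 8: 2^9 - 1 = 511
By day 9: 2^10 - 1 = 1023
By day 9: 1023 surreal numbers.

1023


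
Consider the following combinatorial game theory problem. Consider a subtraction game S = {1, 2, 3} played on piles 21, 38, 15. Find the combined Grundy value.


Subtraction set: {1, 2, 3}
For this subtraction set, G(n) = n mod 4 (period = max + 1 = 4).
Pile 1 (size 21): G(21) = 21 mod 4 = 1
Pile 2 (size 38): G(38) = 38 mod 4 = 2
Pile 3 (size 15): G(15) = 15 mod 4 = 3
Total Grundy value = XOR of all: 1 XOR 2 XOR 3 = 0

0


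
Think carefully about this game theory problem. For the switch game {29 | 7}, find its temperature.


The game is {29 | 7}, a switch {a | b} with numbers a > b.
Cooling {a | b} by t gives {a - t | b + t}, which stops being hot when a - t = b + t, i.e. at t = (a - b)/2. So the temperature of a switch is (a - b)/2.
Temperature = (Left option - Right option) / 2
= (29 - (7)) / 2
= 22 / 2
= 11

11


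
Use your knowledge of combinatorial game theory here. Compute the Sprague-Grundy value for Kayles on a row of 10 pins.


Kayles: a move removes 1 or 2 adjacent pins from a contiguous row.
Removing pins from a row of k leaves two independent rows (a, b) with a + b = k - 1 (one pin) or a + b = k - 2 (two pins); an end removal gives a = 0.
By Sprague-Grundy, G(k) = mex{ G(a) XOR G(b) } over all these splits. G(0) = 0.
G(1): splits (0,0):0^0=0 -> mex({0}) = 1
G(2): splits (0,1):0^1=1 (0,0):0^0=0 -> mex({0, 1}) = 2
G(3): splits (0,2):0^2=2 (1,1):1^1=0 (0,1):0^1=1 -> mex({0, 1, 2}) = 3
G(4): splits (0,3):0^3=3 (1,2):1^2=3 (0,2):0^2=2 (1,1):1^1=0 -> mex({0, 2, 3}) = 1
G(5): splits (0,4):0^1=1 (1,3):1^3=2 (2,2):2^2=0 (0,3):0^3=3 (1,2):1^2=3 -> mex({0, 1, 2, 3}) = 4
G(6) = mex({0, 1, 2, 4}) = 3
G(7) = mex({0, 1, 3, 4, 5}) = 2
G(8) = mex({0, 2, 3, 5, 6}) = 1
G(9) = mex({0, 1, 2, 3, 6, 7}) = 4
G(10) = mex({0, 1, 3, 4, 5, 7}) = 2
Therefore G(10) = 2.

2


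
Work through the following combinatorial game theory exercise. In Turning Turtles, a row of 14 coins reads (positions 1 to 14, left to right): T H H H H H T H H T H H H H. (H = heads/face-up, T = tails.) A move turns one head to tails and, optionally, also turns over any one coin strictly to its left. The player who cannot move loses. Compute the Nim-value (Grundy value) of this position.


Coins: T H H H H H T H H T H H H H
Key fact: a single head at position k behaves exactly like a Nim heap of size k (turning it to T and optionally flipping a coin at j < k corresponds to moving the heap from k to j, or to 0), and heads combine as a disjunctive sum (two heads at the same place would cancel, matching j XOR j = 0). So the Nim-value is the XOR of the 1-indexed positions of the heads.
Face-up positions (1-indexed): [2, 3, 4, 5, 6, 8, 9, 11, 12, 13, 14]
XOR 0 with 2: 0 XOR 2 = 2
XOR 2 with 3: 2 XOR 3 = 1
XOR 1 with 4: 1 XOR 4 = 5
XOR 5 with 5: 5 XOR 5 = 0
XOR 0 with 6: 0 XOR 6 = 6
XOR 6 with 8: 6 XOR 8 = 14
XOR 14 with 9: 14 XOR 9 = 7
XOR 7 with 11: 7 XOR 11 = 12
XOR 12 with 12: 12 XOR 12 = 0
XOR 0 with 13: 0 XOR 13 = 13
XOR 13 with 14: 13 XOR 14 = 3
Nim-value = 3

3


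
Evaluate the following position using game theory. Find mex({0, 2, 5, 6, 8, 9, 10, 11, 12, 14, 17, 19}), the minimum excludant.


Set = {0, 2, 5, 6, 8, 9, 10, 11, 12, 14, 17, 19}
0 is in the set.
1 is NOT in the set. This is the mex.
mex = 1

1


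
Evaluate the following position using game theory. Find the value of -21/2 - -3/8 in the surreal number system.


x = -21/2, y = -3/8
Converting to common denominator: 8
x = -84/8, y = -3/8
x - y = -21/2 - -3/8 = -81/8

-81/8


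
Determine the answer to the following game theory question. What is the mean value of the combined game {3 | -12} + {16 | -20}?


G1 = {3 | -12}, G2 = {16 | -20}
Each is a switch {a | b} with numbers a > b; its mean value is (a + b)/2, and mean value is additive over game sums: m(G1 + G2) = m(G1) + m(G2).
Mean of G1 = (3 + (-12))/2 = -9/2 = -9/2
Mean of G2 = (16 + (-20))/2 = -4/2 = -2
Mean of G1 + G2 = -9/2 + -2 = -13/2

-13/2


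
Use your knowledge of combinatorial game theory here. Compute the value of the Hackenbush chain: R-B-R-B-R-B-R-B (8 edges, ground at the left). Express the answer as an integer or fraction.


Edges (from ground): R-B-R-B-R-B-R-B
By Berlekamp's sign-expansion rule, a Blue-Red Hackenbush stalk has the value of the surreal number whose sign sequence is the edge sequence with B -> + and R -> -.
Sign sequence: -+-+-+-+
Trace the sign expansion in the surreal number tree, starting from 0:
Edge 1: R (sign -) -> bounds (-inf, 0), value = -1
Edge 2: B (sign +) -> bounds (-1, 0), value = -1/2
Edge 3: R (sign -) -> bounds (-1, -1/2), value = -3/4
Edge 4: B (sign +) -> bounds (-3/4, -1/2), value = -5/8
Edge 5: R (sign -) -> bounds (-3/4, -5/8), value = -11/16
Edge 6: B (sign +) -> bounds (-11/16, -5/8), value = -21/32
Edge 7: R (sign -) -> bounds (-11/16, -21/32), value = -43/64
Edge 8: B (sign +) -> bounds (-43/64, -21/32), value = -85/128
Game value = -85/128

-85/128


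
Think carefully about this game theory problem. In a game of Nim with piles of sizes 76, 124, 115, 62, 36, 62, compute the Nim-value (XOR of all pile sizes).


We need the XOR (exclusive or) of all pile sizes.
After XOR-ing pile 1 (size 76): 0 XOR 76 = 76
After XOR-ing pile 2 (size 124): 76 XOR 124 = 48
After XOR-ing pile 3 (size 115): 48 XOR 115 = 67
After XOR-ing pile 4 (size 62): 67 XOR 62 = 125
After XOR-ing pile 5 (size 36): 125 XOR 36 = 89
After XOR-ing pile 6 (size 62): 89 XOR 62 = 103
The Nim-value of this position is 103.

103


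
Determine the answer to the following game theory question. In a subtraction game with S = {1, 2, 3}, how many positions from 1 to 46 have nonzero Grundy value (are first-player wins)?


Subtraction set S = {1, 2, 3}, so G(n) = n mod 4.
G(n) = 0 when n is a multiple of 4.
Multiples of 4 in [1, 46]: 11
N-positions (nonzero Grundy) = 46 - 11 = 35

35


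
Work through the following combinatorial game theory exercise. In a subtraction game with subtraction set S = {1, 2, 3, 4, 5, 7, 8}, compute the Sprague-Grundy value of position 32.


The subtraction set is S = {1, 2, 3, 4, 5, 7, 8}.
G(k) = mex{ G(k - s) : s in S, s <= k }. We compute iteratively: G(0) = 0.
G(1) = mex({0}) = 1
G(2) = mex({0, 1}) = 2
G(3) = mex({0, 1, 2}) = 3
G(4) = mex({0, 1, 2, 3}) = 4
G(5) = mex({0, 1, 2, 3, 4}) = 5
G(6) = mex({1, 2, 3, 4, 5}) = 0
G(7) = mex({0, 2, 3, 4, 5}) = 1
G(8) = mex({0, 1, 3, 4, 5}) = 2
G(9) = mex({0, 1, 2, 4, 5}) = 3
G(10) = mex({0, 1, 2, 3, 5}) = 4
G(11) = mex({0, 1, 2, 3, 4}) = 5
G(12) = mex({1, 2, 3, 4, 5}) = 0
G(13) = mex({0, 2, 3, 4, 5}) = 1
Observe that G(6)..G(13) = 0, 1, 2, 3, 4, 5, 0, 1 repeats G(0)..G(7) = 0, 1, 2, 3, 4, 5, 0, 1.
For k >= max(S) = 8, G(k) is determined by the previous 8 values G(k-8)..G(k-1); a window of 8 consecutive values has recurred shifted by 6, so by induction G(k + 6) = G(k) for all k >= 0: the sequence is periodic from the start with period 6.
One period: G(0..5) = 0, 1, 2, 3, 4, 5.
32 mod 6 = 2, so G(32) = G(2) = 2.

2


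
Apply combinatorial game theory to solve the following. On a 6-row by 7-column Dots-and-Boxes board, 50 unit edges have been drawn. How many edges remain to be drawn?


Grid: 6 x 7 boxes, i.e. 7 rows and 8 columns of dots.
Horizontal edges: (rows + 1) * cols = 7 * 7 = 49
Vertical edges: rows * (cols + 1) = 6 * 8 = 48
Total edges: 49 + 48 = 97
Edges drawn: 50
Remaining: 97 - 50 = 47

47


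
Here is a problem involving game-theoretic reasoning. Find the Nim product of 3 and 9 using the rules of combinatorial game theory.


Nim multiplication is bilinear over XOR: (u XOR v) * w = (u*w) XOR (v*w).
So we split each operand into its bit components and XOR the pairwise Nim products.
3 = 1 + 2 (as XOR of powers of 2).
9 = 1 + 8 (as XOR of powers of 2).
Using the standard Nim-product table on single bits:
  2*2 = 3,   2*4 = 8,   2*8 = 12,
  4*4 = 6,   4*8 = 11,  8*8 = 13,
and  1*x = x (identity), k*l = l*k (commutative).
Pairwise Nim products:
  1 * 1 = 1
  1 * 8 = 8
  2 * 1 = 2
  2 * 8 = 12
XOR them: 1 XOR 8 XOR 2 XOR 12 = 7.
Result: 3 * 9 = 7 (in Nim).

7


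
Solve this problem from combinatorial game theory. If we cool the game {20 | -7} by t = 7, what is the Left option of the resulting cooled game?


Original game: {20 | -7} (a switch {a | b} with a > b).
Cooling by t (for t below the temperature (a - b)/2 = 27/2) taxes each move by t: {a | b} cooled by t is {a - t | b + t}.
Cooling amount: t = 7
Cooled Left option: 20 - 7 = 13
Cooled Right option: -7 + 7 = 0
Cooled game: {13 | 0}
Left option = 13

13


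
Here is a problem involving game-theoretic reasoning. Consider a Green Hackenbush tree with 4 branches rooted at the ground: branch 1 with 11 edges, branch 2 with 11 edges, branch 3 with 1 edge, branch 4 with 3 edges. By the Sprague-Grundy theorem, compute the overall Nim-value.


The tree has 4 branches from the ground vertex.
In Green Hackenbush, the Nim-value of a simple path of length k is k.
Branch 1: length 11, Nim-value = 11
Branch 2: length 11, Nim-value = 11
Branch 3: length 1, Nim-value = 1
Branch 4: length 3, Nim-value = 3
Total Nim-value = XOR of all branch values:
0 XOR 11 = 11
11 XOR 11 = 0
0 XOR 1 = 1
1 XOR 3 = 2
Nim-value of the tree = 2

2


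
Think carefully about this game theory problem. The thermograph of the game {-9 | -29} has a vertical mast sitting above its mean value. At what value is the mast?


Game = {-9 | -29}, a switch {a | b} with numbers a > b.
Its thermograph has left wall a - t and right wall b + t, which meet at t = (a - b)/2, where both equal (a + b)/2. So the mast (mean value) is at (a + b)/2.
Mean = (-9 + (-29))/2 = -38/2 = -19

-19


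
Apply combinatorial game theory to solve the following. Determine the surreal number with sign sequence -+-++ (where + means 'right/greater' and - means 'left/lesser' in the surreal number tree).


Sign expansion: -+-++
Rule: track bounds (lo, hi), initially (-inf, +inf). On '+', the current value becomes lo and we move to the simplest number in (value, hi): value + 1 if hi = +inf, otherwise the midpoint (value + hi)/2. On '-', the current value becomes hi and we move to value - 1 if lo = -inf, otherwise the midpoint (lo + value)/2.
Start at 0.
Step 1: sign = -, move left. Bounds: (-inf, 0). Value = -1
Step 2: sign = +, move right. Bounds: (-1, 0). Value = -1/2
Step 3: sign = -, move left. Bounds: (-1, -1/2). Value = -3/4
Step 4: sign = +, move right. Bounds: (-3/4, -1/2). Value = -5/8
Step 5: sign = +, move right. Bounds: (-5/8, -1/2). Value = -9/16
The surreal number with sign expansion -+-++ is -9/16.

-9/16


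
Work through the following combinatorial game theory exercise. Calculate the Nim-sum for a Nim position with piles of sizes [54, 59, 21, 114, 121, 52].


We need the XOR (exclusive or) of all pile sizes.
After XOR-ing pile 1 (size 54): 0 XOR 54 = 54
After XOR-ing pile 2 (size 59): 54 XOR 59 = 13
After XOR-ing pile 3 (size 21): 13 XOR 21 = 24
After XOR-ing pile 4 (size 114): 24 XOR 114 = 106
After XOR-ing pile 5 (size 121): 106 XOR 121 = 19
After XOR-ing pile 6 (size 52): 19 XOR 52 = 39
The Nim-value of this position is 39.

39


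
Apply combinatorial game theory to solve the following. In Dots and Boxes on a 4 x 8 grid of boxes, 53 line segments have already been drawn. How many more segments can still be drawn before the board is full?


Grid: 4 x 8 boxes, i.e. 5 rows and 9 columns of dots.
Horizontal edges: (rows + 1) * cols = 5 * 8 = 40
Vertical edges: rows * (cols + 1) = 4 * 9 = 36
Total edges: 40 + 36 = 76
Edges drawn: 53
Remaining: 76 - 53 = 23

23


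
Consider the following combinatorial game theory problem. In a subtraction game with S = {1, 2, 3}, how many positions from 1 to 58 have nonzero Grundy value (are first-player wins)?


Subtraction set S = {1, 2, 3}, so G(n) = n mod 4.
G(n) = 0 when n is a multiple of 4.
Multiples of 4 in [1, 58]: 14
N-positions (nonzero Grundy) = 58 - 14 = 44

44


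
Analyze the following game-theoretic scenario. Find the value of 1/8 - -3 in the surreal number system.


x = 1/8, y = -3
Converting to common denominator: 8
x = 1/8, y = -24/8
x - y = 1/8 - -3 = 25/8

25/8


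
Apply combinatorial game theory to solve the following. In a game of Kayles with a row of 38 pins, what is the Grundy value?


Kayles: a move removes 1 or 2 adjacent pins from a contiguous row.
Removing pins from a row of k leaves two independent rows (a, b) with a + b = k - 1 (one pin) or a + b = k - 2 (two pins); an end removal gives a = 0.
By Sprague-Grundy, G(k) = mex{ G(a) XOR G(b) } over all these splits. G(0) = 0.
G(1): splits (0,0):0^0=0 -> mex({0}) = 1
G(2): splits (0,1):0^1=1 (0,0):0^0=0 -> mex({0, 1}) = 2
G(3): splits (0,2):0^2=2 (1,1):1^1=0 (0,1):0^1=1 -> mex({0, 1, 2}) = 3
G(4): splits (0,3):0^3=3 (1,2):1^2=3 (0,2):0^2=2 (1,1):1^1=0 -> mex({0, 2, 3}) = 1
G(5): splits (0,4):0^1=1 (1,3):1^3=2 (2,2):2^2=0 (0,3):0^3=3 (1,2):1^2=3 -> mex({0, 1, 2, 3}) = 4
G(6) = mex({0, 1, 2, 4}) = 3
G(7) = mex({0, 1, 3, 4, 5}) = 2
G(8) = mex({0, 2, 3, 5, 6}) = 1
G(9) = mex({0, 1, 2, 3, 6, 7}) = 4
G(10) = mex({0, 1, 3, 4, 5, 7}) = 2
G(11) = mex({0, 1, 2, 3, 4, 5}) = 6
G(12) = mex({0, 1, 2, 3, 5, 6, 7}) = 4
G(13) = mex({0, 2, 3, 4, 6, 7}) = 1
G(14) = mex({0, 1, 4, 5, 6, 7}) = 2
G(15) = mex({0, 1, 2, 3, 4, 5, 6}) = 7
G(16) = mex({0, 2, 3, 5, 6, 7}) = 1
G(17) = mex({0, 1, 2, 3, 5, 6, 7}) = 4
G(18) = mex({0, 1, 2, 4, 5, 6}) = 3
G(19) = mex({0, 1, 3, 4, 5, 7}) = 2
G(20) = mex({0, 2, 3, 4, 5, 6, 7}) = 1
G(21) = mex({0, 1, 2, 3, 5, 6, 7}) = 4
G(22) = mex({0, 1, 2, 3, 4, 5, 7}) = 6
G(23) = mex({0, 1, 2, 3, 4, 5, 6}) = 7
G(24) = mex({0, 1, 2, 3, 5, 6, 7}) = 4
G(25) = mex({0, 2, 3, 4, 6, 7}) = 1
G(26) = mex({0, 1, 3, 4, 5, 6, 7}) = 2
G(27) = mex({0, 1, 2, 3, 4, 5, 6, 7}) = 8
G(28) = mex({0, 1, 2, 3, 4, 6, 7, 8}) = 5
G(29) = mex({0, 1, 2, 3, 5, 6, 7, 8, 9}) = 4
G(30) = mex({0, 1, 2, 3, 4, 5, 6, 9, 10}) = 7
G(31) = mex({0, 1, 3, 4, 5, 7, 10, 11}) = 2
G(32) = mex({0, 2, 3, 4, 5, 6, 7, 9, 11}) = 1
G(33) = mex({0, 1, 2, 3, 4, 5, 6, 7, 9, 12}) = 8
G(34) = mex({0, 1, 2, 3, 4, 5, 7, 8, 11, 12}) = 6
G(35) = mex({0, 1, 2, 3, 4, 5, 6, 8, 9, 10, 11}) = 7
G(36) = mex({0, 1, 2, 3, 5, 6, 7, 9, 10}) = 4
G(37) = mex({0, 2, 3, 4, 6, 7, 9, 10, 11, 12}) = 1
G(38) = mex({0, 1, 3, 4, 5, 6, 7, 9, 10, 11, 12}) = 2
Therefore G(38) = 2.

2


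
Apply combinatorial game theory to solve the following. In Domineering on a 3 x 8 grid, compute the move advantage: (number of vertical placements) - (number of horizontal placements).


Board is 3 x 8 (rows x cols).
Left (vertical) placements: (rows-1) * cols = 2 * 8 = 16
Right (horizontal) placements: rows * (cols-1) = 3 * 7 = 21
Advantage = Left - Right = 16 - 21 = -5

-5


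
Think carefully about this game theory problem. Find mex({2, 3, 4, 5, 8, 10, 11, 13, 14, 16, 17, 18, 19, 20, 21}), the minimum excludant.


Set = {2, 3, 4, 5, 8, 10, 11, 13, 14, 16, 17, 18, 19, 20, 21}
0 is NOT in the set. This is the mex.
mex = 0

0


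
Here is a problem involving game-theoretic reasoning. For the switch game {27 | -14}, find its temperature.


The game is {27 | -14}, a switch {a | b} with numbers a > b.
Cooling {a | b} by t gives {a - t | b + t}, which stops being hot when a - t = b + t, i.e. at t = (a - b)/2. So the temperature of a switch is (a - b)/2.
Temperature = (Left option - Right option) / 2
= (27 - (-14)) / 2
= 41 / 2
= 41/2

41/2


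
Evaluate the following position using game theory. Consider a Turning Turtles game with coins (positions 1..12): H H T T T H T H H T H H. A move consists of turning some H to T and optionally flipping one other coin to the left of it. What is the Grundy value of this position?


Coins: H H T T T H T H H T H H
Key fact: a single head at position k behaves exactly like a Nim heap of size k (turning it to T and optionally flipping a coin at j < k corresponds to moving the heap from k to j, or to 0), and heads combine as a disjunctive sum (two heads at the same place would cancel, matching j XOR j = 0). So the Nim-value is the XOR of the 1-indexed positions of the heads.
Face-up positions (1-indexed): [1, 2, 6, 8, 9, 11, 12]
XOR 0 with 1: 0 XOR 1 = 1
XOR 1 with 2: 1 XOR 2 = 3
XOR 3 with 6: 3 XOR 6 = 5
XOR 5 with 8: 5 XOR 8 = 13
XOR 13 with 9: 13 XOR 9 = 4
XOR 4 with 11: 4 XOR 11 = 15
XOR 15 with 12: 15 XOR 12 = 3
Nim-value = 3

3


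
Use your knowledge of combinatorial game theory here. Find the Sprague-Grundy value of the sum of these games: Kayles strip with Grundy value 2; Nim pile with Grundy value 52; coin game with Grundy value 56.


By the Sprague-Grundy theorem, the Grundy value of a sum of games is the XOR of individual Grundy values.
Kayles strip: Grundy value = 2. Running XOR: 0 XOR 2 = 2
Nim pile: Grundy value = 52. Running XOR: 2 XOR 52 = 54
coin game: Grundy value = 56. Running XOR: 54 XOR 56 = 14
The combined Grundy value is 14.

14


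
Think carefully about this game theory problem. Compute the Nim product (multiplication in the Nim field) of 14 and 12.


Nim multiplication is bilinear over XOR: (u XOR v) * w = (u*w) XOR (v*w).
So we split each operand into its bit components and XOR the pairwise Nim products.
14 = 2 + 4 + 8 (as XOR of powers of 2).
12 = 4 + 8 (as XOR of powers of 2).
Using the standard Nim-product table on single bits:
  2*2 = 3,   2*4 = 8,   2*8 = 12,
  4*4 = 6,   4*8 = 11,  8*8 = 13,
and  1*x = x (identity), k*l = l*k (commutative).
Pairwise Nim products:
  2 * 4 = 8
  2 * 8 = 12
  4 * 4 = 6
  4 * 8 = 11
  8 * 4 = 11
  8 * 8 = 13
XOR them: 8 XOR 12 XOR 6 XOR 11 XOR 11 XOR 13 = 15.
Result: 14 * 12 = 15 (in Nim).

15


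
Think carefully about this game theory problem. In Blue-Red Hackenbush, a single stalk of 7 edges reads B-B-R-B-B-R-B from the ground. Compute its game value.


Edges (from ground): B-B-R-B-B-R-B
By Berlekamp's sign-expansion rule, a Blue-Red Hackenbush stalk has the value of the surreal number whose sign sequence is the edge sequence with B -> + and R -> -.
Sign sequence: ++-++-+
Trace the sign expansion in the surreal number tree, starting from 0:
Edge 1: B (sign +) -> bounds (0, +inf), value = 1
Edge 2: B (sign +) -> bounds (1, +inf), value = 2
Edge 3: R (sign -) -> bounds (1, 2), value = 3/2
Edge 4: B (sign +) -> bounds (3/2, 2), value = 7/4
Edge 5: B (sign +) -> bounds (7/4, 2), value = 15/8
Edge 6: R (sign -) -> bounds (7/4, 15/8), value = 29/16
Edge 7: B (sign +) -> bounds (29/16, 15/8), value = 59/32
Game value = 59/32

59/32


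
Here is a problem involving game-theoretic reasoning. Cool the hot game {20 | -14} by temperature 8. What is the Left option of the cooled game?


Original game: {20 | -14} (a switch {a | b} with a > b).
Cooling by t (for t below the temperature (a - b)/2 = 17) taxes each move by t: {a | b} cooled by t is {a - t | b + t}.
Cooling amount: t = 8
Cooled Left option: 20 - 8 = 12
Cooled Right option: -14 + 8 = -6
Cooled game: {12 | -6}
Left option = 12

12


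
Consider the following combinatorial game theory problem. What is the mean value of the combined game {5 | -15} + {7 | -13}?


G1 = {5 | -15}, G2 = {7 | -13}
Each is a switch {a | b} with numbers a > b; its mean value is (a + b)/2, and mean value is additive over game sums: m(G1 + G2) = m(G1) + m(G2).
Mean of G1 = (5 + (-15))/2 = -10/2 = -5
Mean of G2 = (7 + (-13))/2 = -6/2 = -3
Mean of G1 + G2 = -5 + -3 = -8

-8


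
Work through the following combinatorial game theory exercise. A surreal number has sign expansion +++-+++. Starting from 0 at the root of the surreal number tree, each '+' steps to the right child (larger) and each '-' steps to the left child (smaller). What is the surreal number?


Sign expansion: +++-+++
Rule: track bounds (lo, hi), initially (-inf, +inf). On '+', the current value becomes lo and we move to the simplest number in (value, hi): value + 1 if hi = +inf, otherwise the midpoint (value + hi)/2. On '-', the current value becomes hi and we move to value - 1 if lo = -inf, otherwise the midpoint (lo + value)/2.
Start at 0.
Step 1: sign = +, move right. Bounds: (0, +inf). Value = 1
Step 2: sign = +, move right. Bounds: (1, +inf). Value = 2
Step 3: sign = +, move right. Bounds: (2, +inf). Value = 3
Step 4: sign = -, move left. Bounds: (2, 3). Value = 5/2
Step 5: sign = +, move right. Bounds: (5/2, 3). Value = 11/4
Step 6: sign = +, move right. Bounds: (11/4, 3). Value = 23/8
Step 7: sign = +, move right. Bounds: (23/8, 3). Value = 47/16
The surreal number with sign expansion +++-+++ is 47/16.

47/16


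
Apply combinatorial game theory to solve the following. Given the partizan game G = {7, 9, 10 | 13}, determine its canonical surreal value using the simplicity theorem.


Left options: {7, 9, 10}, max = 10
Right options: {13}, min = 13
All options are numbers and max(Left) < min(Right), so by the simplicity theorem the value is the simplest (earliest-born) number strictly between 10 and 13.
Integers 11 through 12 all lie strictly between 10 and 13.
Among integers, the simplest (lowest birthday = smallest |n|; 0 is born on day 0, +-n on day n) is 11.
No non-integer in the interval can be simpler: if x is a non-integer in the interval, then floor(x) or ceil(x) also lies in the interval (the interval contains an integer), and both are proper prefixes of x's sign expansion, i.e. born earlier. So the game value is 11.
Game value = 11

11


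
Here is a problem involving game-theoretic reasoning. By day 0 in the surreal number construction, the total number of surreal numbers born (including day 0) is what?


Day 0: {|} = 0 is born. Count = 1.
Day n: the number of surreal numbers born by day n is 2^(n+1) - 1.
By day 0: 2^1 - 1 = 1
By day 0: 1 surreal numbers.

1


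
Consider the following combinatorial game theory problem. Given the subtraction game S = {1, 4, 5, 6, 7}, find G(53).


The subtraction set is S = {1, 4, 5, 6, 7}.
G(k) = mex{ G(k - s) : s in S, s <= k }. We compute iteratively: G(0) = 0.
G(1) = mex({0}) = 1
G(2) = mex({1}) = 0
G(3) = mex({0}) = 1
G(4) = mex({0, 1}) = 2
G(5) = mex({0, 1, 2}) = 3
G(6) = mex({0, 1, 3}) = 2
G(7) = mex({0, 1, 2}) = 3
G(8) = mex({0, 1, 2, 3}) = 4
G(9) = mex({0, 1, 2, 3, 4}) = 5
G(10) = mex({1, 2, 3, 5}) = 0
G(11) = mex({0, 2, 3}) = 1
G(12) = mex({1, 2, 3, 4}) = 0
G(13) = mex({0, 2, 3, 4, 5}) = 1
G(14) = mex({0, 1, 3, 4, 5}) = 2
G(15) = mex({0, 1, 2, 4, 5}) = 3
G(16) = mex({0, 1, 3, 5}) = 2
Observe that G(10)..G(16) = 0, 1, 0, 1, 2, 3, 2 repeats G(0)..G(6) = 0, 1, 0, 1, 2, 3, 2.
For k >= max(S) = 7, G(k) is determined by the previous 7 values G(k-7)..G(k-1); a window of 7 consecutive values has recurred shifted by 10, so by induction G(k + 10) = G(k) for all k >= 0: the sequence is periodic from the start with period 10.
One period: G(0..9) = 0, 1, 0, 1, 2, 3, 2, 3, 4, 5.
53 mod 10 = 3, so G(53) = G(3) = 1.

1


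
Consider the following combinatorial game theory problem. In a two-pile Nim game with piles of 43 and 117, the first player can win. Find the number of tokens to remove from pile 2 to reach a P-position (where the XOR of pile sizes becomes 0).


Piles: 43 and 117
Current XOR: 43 XOR 117 = 94 (non-zero, so this is an N-position).
To make the XOR zero, we need to find a move that balances the piles.
For pile 2 (size 117): target = 117 XOR 94 = 43
We reduce pile 2 from 117 to 43.
Tokens removed: 117 - 43 = 74
Verification: 43 XOR 43 = 0

74


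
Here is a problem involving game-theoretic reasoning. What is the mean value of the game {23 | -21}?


Game = {23 | -21}, a switch {a | b} with numbers a > b.
Its thermograph has left wall a - t and right wall b + t, which meet at t = (a - b)/2, where both equal (a + b)/2. So the mast (mean value) is at (a + b)/2.
Mean = (23 + (-21))/2 = 2/2 = 1

1


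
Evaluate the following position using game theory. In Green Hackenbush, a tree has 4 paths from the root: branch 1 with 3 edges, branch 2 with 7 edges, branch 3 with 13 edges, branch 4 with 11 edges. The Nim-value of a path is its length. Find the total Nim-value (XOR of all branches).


The tree has 4 branches from the ground vertex.
In Green Hackenbush, the Nim-value of a simple path of length k is k.
Branch 1: length 3, Nim-value = 3
Branch 2: length 7, Nim-value = 7
Branch 3: length 13, Nim-value = 13
Branch 4: length 11, Nim-value = 11
Total Nim-value = XOR of all branch values:
0 XOR 3 = 3
3 XOR 7 = 4
4 XOR 13 = 9
9 XOR 11 = 2
Nim-value of the tree = 2

2


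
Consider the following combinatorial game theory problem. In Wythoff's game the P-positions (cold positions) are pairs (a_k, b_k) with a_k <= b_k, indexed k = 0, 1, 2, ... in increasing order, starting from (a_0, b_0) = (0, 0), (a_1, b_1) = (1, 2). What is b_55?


By Wythoff's theorem, a_k = floor(k * phi) and b_k = floor(k * phi^2) = a_k + k, where phi = (1 + sqrt(5))/2 is the golden ratio.
phi = (1 + sqrt(5))/2 = 1.618034
phi^2 = phi + 1 = 2.618034
k = 55
k * phi^2 = 55 * 2.618034 = 143.991869
b_55 = floor(k * phi^2) = 143 (check: a_55 + k = 88 + 55 = 143)

143


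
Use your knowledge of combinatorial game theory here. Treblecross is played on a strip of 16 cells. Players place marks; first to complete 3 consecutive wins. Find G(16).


Treblecross: place X on empty cells; 3-in-a-row wins.
Playing within two cells of an existing X lets the opponent win at once, so sensible play treats the cells i-2..i+2 around each X as dead. The player left with no safe cell loses, so this is a normal-play take-away game on strips of safe cells.
Placing X at cell i (0-indexed) of a strip of k safe cells leaves independent strips of sizes max(0, i-2) and max(0, k-i-3). Hence G(k) = mex{ G(max(0,i-2)) XOR G(max(0,k-i-3)) : 0 <= i < k }, with G(0) = 0.
G(1): splits (0,0):0^0=0 -> mex({0}) = 1
G(2): splits (0,0):0^0=0 -> mex({0}) = 1
G(3): splits (0,0):0^0=0 -> mex({0}) = 1
G(4): splits (0,1):0^1=1 (0,0):0^0=0 -> mex({0, 1}) = 2
G(5): splits (0,2):0^1=1 (0,1):0^1=1 (0,0):0^0=0 -> mex({0, 1}) = 2
G(6) = mex({1}) = 0
G(7) = mex({0, 1, 2}) = 3
G(8) = mex({0, 1, 2}) = 3
G(9) = mex({0, 2}) = 1
G(10) = mex({0, 2, 3}) = 1
G(11) = mex({0, 3}) = 1
G(12) = mex({1, 3}) = 0
G(13) = mex({0, 1, 2, 3}) = 4
G(14) = mex({0, 1, 2}) = 3
G(15) = mex({0, 1, 2}) = 3
G(16) = mex({0, 1, 2, 4}) = 3
Therefore G(16) = 3.

3


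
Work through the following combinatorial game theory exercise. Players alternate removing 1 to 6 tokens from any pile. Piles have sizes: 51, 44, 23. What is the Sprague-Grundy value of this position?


Subtraction set: {1, 2, 3, 4, 5, 6}
For this subtraction set, G(n) = n mod 7 (period = max + 1 = 7).
Pile 1 (size 51): G(51) = 51 mod 7 = 2
Pile 2 (size 44): G(44) = 44 mod 7 = 2
Pile 3 (size 23): G(23) = 23 mod 7 = 2
Total Grundy value = XOR of all: 2 XOR 2 XOR 2 = 2

2


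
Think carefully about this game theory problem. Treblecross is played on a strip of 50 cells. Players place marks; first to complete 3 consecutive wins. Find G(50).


Treblecross: place X on empty cells; 3-in-a-row wins.
Playing within two cells of an existing X lets the opponent win at once, so sensible play treats the cells i-2..i+2 around each X as dead. The player left with no safe cell loses, so this is a normal-play take-away game on strips of safe cells.
Placing X at cell i (0-indexed) of a strip of k safe cells leaves independent strips of sizes max(0, i-2) and max(0, k-i-3). Hence G(k) = mex{ G(max(0,i-2)) XOR G(max(0,k-i-3)) : 0 <= i < k }, with G(0) = 0.
G(1): splits (0,0):0^0=0 -> mex({0}) = 1
G(2): splits (0,0):0^0=0 -> mex({0}) = 1
G(3): splits (0,0):0^0=0 -> mex({0}) = 1
G(4): splits (0,1):0^1=1 (0,0):0^0=0 -> mex({0, 1}) = 2
G(5): splits (0,2):0^1=1 (0,1):0^1=1 (0,0):0^0=0 -> mex({0, 1}) = 2
G(6) = mex({1}) = 0
G(7) = mex({0, 1, 2}) = 3
G(8) = mex({0, 1, 2}) = 3
G(9) = mex({0, 2}) = 1
G(10) = mex({0, 2, 3}) = 1
G(11) = mex({0, 3}) = 1
G(12) = mex({1, 3}) = 0
G(13) = mex({0, 1, 2, 3}) = 4
G(14) = mex({0, 1, 2}) = 3
G(15) = mex({0, 1, 2}) = 3
G(16) = mex({0, 1, 2, 4}) = 3
G(17) = mex({0, 1, 3, 4}) = 2
G(18) = mex({0, 1, 3, 4}) = 2
G(19) = mex({0, 1, 3, 5}) = 2
G(20) = mex({0, 1, 2, 3, 5}) = 4
G(21) = mex({0, 1, 2, 3, 5}) = 4
G(22) = mex({1, 2, 6}) = 0
G(23) = mex({0, 1, 2, 3, 4, 6}) = 5
G(24) = mex({0, 1, 2, 3, 4}) = 5
G(25) = mex({0, 1, 3, 4, 7}) = 2
G(26) = mex({0, 1, 3, 4, 5, 7}) = 2
G(27) = mex({0, 1, 3, 5}) = 2
G(28) = mex({0, 1, 2, 5}) = 3
G(29) = mex({0, 1, 2, 4, 5, 6}) = 3
G(30) = mex({1, 2, 4, 6}) = 0
G(31) = mex({0, 1, 2, 3, 4, 6}) = 5
G(32) = mex({1, 2, 3, 4, 7}) = 0
G(33) = mex({0, 3, 7}) = 1
G(34) = mex({0, 2, 3, 5, 7}) = 1
G(35) = mex({0, 2, 3, 5, 6}) = 1
G(36) = mex({0, 1, 2, 5, 6}) = 3
G(37) = mex({0, 1, 2, 4, 5, 6}) = 3
G(38) = mex({0, 1, 2, 4}) = 3
G(39) = mex({0, 1, 2, 3, 4, 7}) = 5
G(40) = mex({0, 1, 2, 3, 4, 5, 7}) = 6
G(41) = mex({0, 1, 2, 3, 5, 7}) = 4
G(42) = mex({0, 1, 2, 3, 5, 6, 7}) = 4
G(43) = mex({0, 2, 3, 5, 6}) = 1
G(44) = mex({1, 2, 3, 4, 5, 6}) = 0
G(45) = mex({0, 1, 2, 3, 4, 6, 7}) = 5
G(46) = mex({0, 1, 2, 3, 4, 7}) = 5
G(47) = mex({0, 1, 2, 3, 4, 5, 7}) = 6
G(48) = mex({0, 1, 2, 3, 4, 5, 7}) = 6
G(49) = mex({0, 1, 3, 4, 5, 7}) = 2
G(50) = mex({0, 1, 2, 3, 4, 5, 6}) = 7
Therefore G(50) = 7.

7
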